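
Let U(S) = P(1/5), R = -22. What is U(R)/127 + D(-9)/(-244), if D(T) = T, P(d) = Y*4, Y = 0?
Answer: 9/244 ≈ 0.036885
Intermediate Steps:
P(d) = 0 (P(d) = 0*4 = 0)
U(S) = 0
U(R)/127 + D(-9)/(-244) = 0/127 - 9/(-244) = 0*(1/127) - 9*(-1/244) = 0 + 9/244 = 9/244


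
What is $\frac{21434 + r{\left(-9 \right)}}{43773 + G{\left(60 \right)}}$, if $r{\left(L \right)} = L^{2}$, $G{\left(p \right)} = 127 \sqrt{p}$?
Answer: $\frac{313925365}{638369263} - \frac{5464810 \sqrt{15}}{1915107789} \approx 0.48071$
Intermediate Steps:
$\frac{21434 + r{\left(-9 \right)}}{43773 + G{\left(60 \right)}} = \frac{21434 + \left(-9\right)^{2}}{43773 + 127 \sqrt{60}} = \frac{21434 + 81}{43773 + 127 \cdot 2 \sqrt{15}} = \frac{21515}{43773 + 254 \sqrt{15}}$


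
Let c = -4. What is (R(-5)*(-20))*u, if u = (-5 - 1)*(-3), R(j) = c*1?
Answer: 1440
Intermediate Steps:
R(j) = -4 (R(j) = -4*1 = -4)
u = 18 (u = -6*(-3) = 18)
(R(-5)*(-20))*u = -4*(-20)*18 = 80*18 = 1440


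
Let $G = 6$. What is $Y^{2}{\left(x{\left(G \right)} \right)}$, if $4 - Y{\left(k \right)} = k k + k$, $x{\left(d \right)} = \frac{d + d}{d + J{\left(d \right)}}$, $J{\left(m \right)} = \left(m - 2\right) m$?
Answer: $\frac{7396}{625} \approx 11.834$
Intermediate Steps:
$J{\left(m \right)} = m \left(-2 + m\right)$ ($J{\left(m \right)} = \left(-2 + m\right) m = m \left(-2 + m\right)$)
$x{\left(d \right)} = \frac{2 d}{d + d \left(-2 + d\right)}$ ($x{\left(d \right)} = \frac{d + d}{d + d \left(-2 + d\right)} = \frac{2 d}{d + d \left(-2 + d\right)}$)
$Y{\left(k \right)} = 4 - k - k^{2}$ ($Y{\left(k \right)} = 4 - \left(k k + k\right) = 4 - \left(k^{2} + k\right) = 4 - \left(k + k^{2}\right) = 4 - k - k^{2}$)
$Y^{2}{\left(x{\left(G \right)} \right)} = \left(4 - \frac{2}{-1 + 6} - \left(\frac{2}{-1 + 6}\right)^{2}\right)^{2} = \left(4 - \frac{2}{5} - \left(\frac{2}{5}\right)^{2}\right)^{2} = \left(4 - \frac{2}{5} - \frac{4}{25}\right)^{2} = \left(\frac{86}{25}\right)^{2} = \frac{7396}{625}$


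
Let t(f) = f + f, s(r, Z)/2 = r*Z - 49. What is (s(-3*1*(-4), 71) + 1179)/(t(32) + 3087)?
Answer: 2785/3151 ≈ 0.88385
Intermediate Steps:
s(r, Z) = -98 + 2*Z*r (s(r, Z) = 2*(r*Z - 49) = 2*(Z*r - 49) = 2*(-49 + Z*r) = -98 + 2*Z*r)
t(f) = 2*f
(s(-3*1*(-4), 71) + 1179)/(t(32) + 3087) = ((-98 + 2*71*(-3*1*(-4))) + 1179)/(2*32 + 3087) = ((-98 + 2*71*(-3*(-4))) + 1179)/(64 + 3087) = ((-98 + 2*71*12) + 1179)/3151 = ((-98 + 1704) + 1179)*(1/3151) = (1606 + 1179)*(1/3151) = 2785*(1/3151) = 2785/3151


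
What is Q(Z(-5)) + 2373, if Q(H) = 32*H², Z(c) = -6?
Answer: 3525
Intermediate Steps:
Q(Z(-5)) + 2373 = 32*(-6)² + 2373 = 32*36 + 2373 = 1152 + 2373 = 3525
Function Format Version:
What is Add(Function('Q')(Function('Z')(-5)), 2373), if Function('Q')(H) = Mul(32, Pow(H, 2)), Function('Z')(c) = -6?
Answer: 3525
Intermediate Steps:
Add(Function('Q')(Function('Z')(-5)), 2373) = Add(Mul(32, Pow(-6, 2)), 2373) = Add(Mul(32, 36), 2373) = Add(1152, 2373) = 3525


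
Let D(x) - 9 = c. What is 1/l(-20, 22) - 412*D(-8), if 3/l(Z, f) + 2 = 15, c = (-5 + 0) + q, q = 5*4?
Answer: -29651/3 ≈ -9883.7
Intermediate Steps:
q = 20
c = 15 (c = (-5 + 0) + 20 = -5 + 20 = 15)
D(x) = 24 (D(x) = 9 + 15 = 24)
l(Z, f) = 3/13 (l(Z, f) = 3/(-2 + 15) = 3/13)
1/l(-20, 22) - 412*D(-8) = 1/(3/13) - 412*24 = 13/3 - 9888 = -29651/3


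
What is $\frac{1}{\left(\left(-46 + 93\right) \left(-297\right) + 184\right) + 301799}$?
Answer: $\frac{1}{288024} \approx 3.4719 \cdot 10^{-6}$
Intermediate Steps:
$\frac{1}{\left(\left(-46 + 93\right) \left(-297\right) + 184\right) + 301799} = \frac{1}{\left(47 \left(-297\right) + 184\right) + 301799} = \frac{1}{\left(-13959 + 184\right) + 301799} = \frac{1}{-13775 + 301799} = \frac{1}{288024}$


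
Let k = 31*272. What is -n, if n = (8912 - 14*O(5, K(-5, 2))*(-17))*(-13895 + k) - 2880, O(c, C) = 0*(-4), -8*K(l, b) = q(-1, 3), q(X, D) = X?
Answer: 48689136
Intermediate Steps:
K(l, b) = ⅛ (K(l, b) = -⅛*(-1) = ⅛)
O(c, C) = 0
k = 8432
n = -48689136 (n = (8912 - 14*0*(-17))*(-13895 + 8432) - 2880 = (8912 + 0*(-17))*(-5463) - 2880 = (8912 + 0)*(-5463) - 2880 = 8912*(-5463) - 2880 = -48686256 - 2880 = -48689136)
-n = -1*(-48689136) = 48689136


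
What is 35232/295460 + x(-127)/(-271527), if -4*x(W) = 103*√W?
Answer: 8808/73865 + 103*I*√127/1086108 ≈ 0.11924 + 0.0010687*I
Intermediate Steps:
x(W) = -103*√W/4
35232/295460 + x(-127)/(-271527) = 35232/295460 - 103*I*√127/4/(-271527) = 35232*(1/295460) - 103*I*√127/4*(-1/271527) = 8808/73865 - 103*I*√127/4*(-1/271527) = 8808/73865 + 103*I*√127/1086108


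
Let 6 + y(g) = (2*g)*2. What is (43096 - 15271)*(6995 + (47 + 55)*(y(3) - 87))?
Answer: -35254275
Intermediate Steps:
y(g) = -6 + 4*g (y(g) = -6 + (2*g)*2 = -6 + 4*g)
(43096 - 15271)*(6995 + (47 + 55)*(y(3) - 87)) = (43096 - 15271)*(6995 + (47 + 55)*((-6 + 4*3) - 87)) = 27825*(6995 + 102*((-6 + 12) - 87)) = 27825*(6995 + 102*(6 - 87)) = 27825*(6995 + 102*(-81)) = 27825*(6995 - 8262) = 27825*(-1267) = -35254275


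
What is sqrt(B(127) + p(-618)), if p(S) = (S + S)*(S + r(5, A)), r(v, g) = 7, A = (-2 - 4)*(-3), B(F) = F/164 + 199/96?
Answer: sqrt(731225815098)/984 ≈ 869.02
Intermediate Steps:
B(F) = 199/96 + F/164 (B(F) = F*(1/164) + 199*(1/96) = F/164 + 199/96 = 199/96 + F/164)
A = 18 (A = -6*(-3) = 18)
p(S) = 2*S*(7 + S) (p(S) = (S + S)*(S + 7) = (2*S)*(7 + S) = 2*S*(7 + S))
sqrt(B(127) + p(-618)) = sqrt((199/96 + (1/164)*127) + 2*(-618)*(7 - 618)) = sqrt((199/96 + 127/164) + 2*(-618)*(-611)) = sqrt(11207/3936 + 755196) = sqrt(2972462663/3936) = sqrt(731225815098)/984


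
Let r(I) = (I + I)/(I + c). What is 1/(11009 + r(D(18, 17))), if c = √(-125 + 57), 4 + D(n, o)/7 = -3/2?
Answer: 68278667/751810413441 - 616*I*√17/751810413441 ≈ 9.0819e-5 - 3.3783e-9*I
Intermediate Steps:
D(n, o) = -77/2 (D(n, o) = -28 + 7*(-3/2) = -28 - 21/2 = -77/2)
c = 2*I*√17 (c = √(-68) = 2*I*√17 ≈ 8.2462*I)
r(I) = 2*I/(I + 2*I*√17) (r(I) = (I + I)/(I + 2*I*√17) = (2*I)/(I + 2*I*√17) = 2*I/(I + 2*I*√17))
1/(11009 + r(D(18, 17))) = 1/(11009 + 2*(-77/2)/(-77/2 + 2*I*√17)) = 1/(11009 - 77/(-77/2 + 2*I*√17))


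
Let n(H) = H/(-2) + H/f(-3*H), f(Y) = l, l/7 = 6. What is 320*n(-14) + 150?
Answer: 6850/3 ≈ 2283.3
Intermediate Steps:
l = 42 (l = 7*6 = 42)
f(Y) = 42
n(H) = -10*H/21 (n(H) = H/(-2) + H/42 = H*(-½) + H*(1/42) = -H/2 + H/42 = -10*H/21)
320*n(-14) + 150 = 320*(-10/21*(-14)) + 150 = 320*(20/3) + 150 = 6400/3 + 150 = 6850/3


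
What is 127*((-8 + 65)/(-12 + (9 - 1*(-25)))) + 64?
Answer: 8647/22 ≈ 393.05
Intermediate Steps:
127*((-8 + 65)/(-12 + (9 - 1*(-25)))) + 64 = 127*(57/(-12 + (9 + 25))) + 64 = 127*(57/(-12 + 34)) + 64 = 127*(57/22) + 64 = 7239/22 + 64 = 8647/22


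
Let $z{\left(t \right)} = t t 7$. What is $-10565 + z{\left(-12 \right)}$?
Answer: $-9557$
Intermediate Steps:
$z{\left(t \right)} = 7 t^{2}$ ($z{\left(t \right)} = t^{2} \cdot 7 = 7 t^{2}$)
$-10565 + z{\left(-12 \right)} = -10565 + 7 \left(-12\right)^{2} = -10565 + 7 \cdot 144 = -10565 + 1008 = -9557$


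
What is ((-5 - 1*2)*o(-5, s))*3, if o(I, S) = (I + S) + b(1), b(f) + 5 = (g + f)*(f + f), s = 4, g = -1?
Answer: 126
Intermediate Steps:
b(f) = -5 + 2*f*(-1 + f) (b(f) = -5 + (-1 + f)*(f + f) = -5 + (-1 + f)*(2*f) = -5 + 2*f*(-1 + f))
o(I, S) = -5 + I + S (o(I, S) = (I + S) + (-5 - 2*1 + 2*1**2) = (I + S) + (-5 - 2 + 2*1) = (I + S) + (-5 - 2 + 2) = (I + S) - 5 = -5 + I + S)
((-5 - 1*2)*o(-5, s))*3 = ((-5 - 1*2)*(-5 - 5 + 4))*3 = ((-5 - 2)*(-6))*3 = -7*(-6)*3 = 42*3 = 126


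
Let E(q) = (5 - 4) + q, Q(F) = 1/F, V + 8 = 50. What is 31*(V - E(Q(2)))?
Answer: 2511/2 ≈ 1255.5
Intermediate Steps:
V = 42 (V = -8 + 50 = 42)
Q(F) = 1/F
E(q) = 1 + q
31*(V - E(Q(2))) = 31*(42 - (1 + 1/2)) = 31*(42 - 1*3/2) = 31*(42 - 3/2) = 31*(81/2) = 2511/2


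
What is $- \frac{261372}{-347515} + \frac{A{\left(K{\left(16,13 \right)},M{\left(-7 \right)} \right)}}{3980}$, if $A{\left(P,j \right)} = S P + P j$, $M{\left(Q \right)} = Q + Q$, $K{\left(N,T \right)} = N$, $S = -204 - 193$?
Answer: $- \frac{62249904}{69155485} \approx -0.90014$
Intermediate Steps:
$S = -397$
$M{\left(Q \right)} = 2 Q$
$A{\left(P,j \right)} = - 397 P + P j$
$- \frac{261372}{-347515} + \frac{A{\left(K{\left(16,13 \right)},M{\left(-7 \right)} \right)}}{3980} = - \frac{261372}{-347515} + \frac{16 \left(-397 + 2 \left(-7\right)\right)}{3980} = \left(-261372\right) \left(- \frac{1}{347515}\right) + 16 \left(-397 - 14\right) \frac{1}{3980} = \frac{261372}{347515} + 16 \left(-411\right) \frac{1}{3980} = \frac{261372}{347515} - \frac{1644}{995} = - \frac{62249904}{69155485}$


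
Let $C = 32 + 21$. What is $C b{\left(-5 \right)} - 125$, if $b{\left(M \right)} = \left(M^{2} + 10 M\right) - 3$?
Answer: $-1609$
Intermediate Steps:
$b{\left(M \right)} = -3 + M^{2} + 10 M$
$C = 53$
$C b{\left(-5 \right)} - 125 = 53 \left(-3 + \left(-5\right)^{2} + 10 \left(-5\right)\right) - 125 = 53 \left(-3 + 25 - 50\right) - 125 = 53 \left(-28\right) - 125 = -1484 - 125 = -1609$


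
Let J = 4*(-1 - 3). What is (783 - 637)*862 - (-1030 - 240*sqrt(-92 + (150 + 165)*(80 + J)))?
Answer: 126882 + 480*sqrt(5017) ≈ 1.6088e+5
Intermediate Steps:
J = -16 (J = 4*(-4) = -16)
(783 - 637)*862 - (-1030 - 240*sqrt(-92 + (150 + 165)*(80 + J))) = (783 - 637)*862 - (-1030 - 240*sqrt(-92 + (150 + 165)*(80 - 16))) = 146*862 - (-1030 - 240*sqrt(-92 + 315*64)) = 125852 - (-1030 - 240*sqrt(-92 + 20160)) = 125852 - (-1030 - 480*sqrt(5017)) = 125852 + (1030 + 480*sqrt(5017)) = 126882 + 480*sqrt(5017)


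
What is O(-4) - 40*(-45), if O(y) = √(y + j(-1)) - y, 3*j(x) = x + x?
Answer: 1804 + I*√42/3 ≈ 1804.0 + 2.1602*I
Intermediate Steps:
j(x) = 2*x/3 (j(x) = (x + x)/3 = (2*x)/3 = 2*x/3)
O(y) = √(-⅔ + y) - y (O(y) = √(y + (⅔)*(-1)) - y = √(y - ⅔) - y = √(-⅔ + y) - y)
O(-4) - 40*(-45) = (-1*(-4) + √(-6 + 9*(-4))/3) - 40*(-45) = (4 + √(-6 - 36)/3) + 1800 = (4 + √(-42)/3) + 1800 = (4 + (I*√42)/3) + 1800 = (4 + I*√42/3) + 1800 = 1804 + I*√42/3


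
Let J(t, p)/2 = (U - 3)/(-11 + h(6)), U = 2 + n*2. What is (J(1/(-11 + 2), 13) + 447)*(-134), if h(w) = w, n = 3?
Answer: -59630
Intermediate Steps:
U = 8 (U = 2 + 3*2 = 2 + 6 = 8)
J(t, p) = -2 (J(t, p) = 2*((8 - 3)/(-11 + 6)) = 2*(5/(-5)) = 2*(5*(-⅕)) = 2*(-1) = -2)
(J(1/(-11 + 2), 13) + 447)*(-134) = (-2 + 447)*(-134) = 445*(-134) = -59630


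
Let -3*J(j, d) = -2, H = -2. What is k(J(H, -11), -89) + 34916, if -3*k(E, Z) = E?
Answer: 314242/9 ≈ 34916.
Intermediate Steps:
J(j, d) = 2/3 (J(j, d) = -1/3*(-2) = 2/3)
k(E, Z) = -E/3
k(J(H, -11), -89) + 34916 = -1/3*2/3 + 34916 = -2/9 + 34916 = 314242/9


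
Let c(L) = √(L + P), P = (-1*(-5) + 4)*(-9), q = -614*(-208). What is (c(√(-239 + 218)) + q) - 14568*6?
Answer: 40304 + √(-81 + I*√21) ≈ 40304.0 + 9.0036*I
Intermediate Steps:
q = 127712
P = -81 (P = (5 + 4)*(-9) = 9*(-9) = -81)
c(L) = √(-81 + L) (c(L) = √(L - 81) = √(-81 + L))
(c(√(-239 + 218)) + q) - 14568*6 = (√(-81 + √(-239 + 218)) + 127712) - 14568*6 = (√(-81 + √(-21)) + 127712) - 87408 = (√(-81 + I*√21) + 127712) - 87408 = (127712 + √(-81 + I*√21)) - 87408 = 40304 + √(-81 + I*√21)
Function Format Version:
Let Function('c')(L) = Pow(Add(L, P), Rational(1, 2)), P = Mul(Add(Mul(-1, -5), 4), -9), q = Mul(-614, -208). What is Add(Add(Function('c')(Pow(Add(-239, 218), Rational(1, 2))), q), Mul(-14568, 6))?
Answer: Add(40304, Pow(Add(-81, Mul(I, Pow(21, Rational(1, 2)))), Rational(1, 2))) ≈ Add(40304., Mul(9.0036, I))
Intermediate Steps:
q = 127712
P = -81 (P = Mul(Add(5, 4), -9) = Mul(9, -9) = -81)
Function('c')(L) = Pow(Add(-81, L), Rational(1, 2)) (Function('c')(L) = Pow(Add(L, -81), Rational(1, 2)) = Pow(Add(-81, L), Rational(1, 2)))
Add(Add(Function('c')(Pow(Add(-239, 218), Rational(1, 2))), q), Mul(-14568, 6)) = Add(Add(Pow(Add(-81, Pow(Add(-239, 218), Rational(1, 2))), Rational(1, 2)), 127712), Mul(-14568, 6)) = Add(Add(Pow(Add(-81, Pow(-21, Rational(1, 2))), Rational(1, 2)), 127712), -87408) = Add(Add(Pow(Add(-81, Mul(I, Pow(21, Rational(1, 2)))), Rational(1, 2)), 127712), -87408) = Add(Add(127712, Pow(Add(-81, Mul(I, Pow(21, Rational(1, 2)))), Rational(1, 2))), -87408) = Add(40304, Pow(Add(-81, Mul(I, Pow(21, Rational(1, 2)))), Rational(1, 2)))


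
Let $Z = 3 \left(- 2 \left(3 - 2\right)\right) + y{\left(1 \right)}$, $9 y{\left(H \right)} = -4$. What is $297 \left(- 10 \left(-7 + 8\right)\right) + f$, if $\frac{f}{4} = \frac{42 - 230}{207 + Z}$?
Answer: $- \frac{5367618}{1805} \approx -2973.8$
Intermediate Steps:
$y{\left(H \right)} = - \frac{4}{9}$ ($y{\left(H \right)} = \frac{1}{9} \left(-4\right) = - \frac{4}{9}$)
$Z = - \frac{58}{9}$ ($Z = 3 \left(- 2 \left(3 - 2\right)\right) - \frac{4}{9} = 3 \left(\left(-2\right) 1\right) - \frac{4}{9} = 3 \left(-2\right) - \frac{4}{9} = -6 - \frac{4}{9} = - \frac{58}{9} \approx -6.4444$)
$f = - \frac{6768}{1805}$ ($f = 4 \frac{42 - 230}{207 - \frac{58}{9}} = 4 \left(- \frac{188}{\frac{1805}{9}}\right) = 4 \left(\left(-188\right) \frac{9}{1805}\right) = 4 \left(- \frac{1692}{1805}\right) = - \frac{6768}{1805} \approx -3.7496$)
$297 \left(- 10 \left(-7 + 8\right)\right) + f = 297 \left(- 10 \left(-7 + 8\right)\right) - \frac{6768}{1805} = 297 \left(\left(-10\right) 1\right) - \frac{6768}{1805} = 297 \left(-10\right) - \frac{6768}{1805} = -2970 - \frac{6768}{1805} = - \frac{5367618}{1805}$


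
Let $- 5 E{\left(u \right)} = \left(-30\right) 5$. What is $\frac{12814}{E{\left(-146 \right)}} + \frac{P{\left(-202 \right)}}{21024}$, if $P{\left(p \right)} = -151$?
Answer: $\frac{44899501}{105120} \approx 427.13$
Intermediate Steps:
$E{\left(u \right)} = 30$ ($E{\left(u \right)} = - \frac{\left(-30\right) 5}{5} = \left(- \frac{1}{5}\right) \left(-150\right) = 30$)
$\frac{12814}{E{\left(-146 \right)}} + \frac{P{\left(-202 \right)}}{21024} = \frac{12814}{30} - \frac{151}{21024} = 12814 \cdot \frac{1}{30} - \frac{151}{21024} = \frac{6407}{15} - \frac{151}{21024} = \frac{44899501}{105120}$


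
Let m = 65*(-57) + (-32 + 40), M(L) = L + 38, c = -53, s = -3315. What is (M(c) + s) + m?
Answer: -7027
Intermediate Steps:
M(L) = 38 + L
m = -3697 (m = -3705 + 8 = -3697)
(M(c) + s) + m = ((38 - 53) - 3315) - 3697 = (-15 - 3315) - 3697 = -3330 - 3697 = -7027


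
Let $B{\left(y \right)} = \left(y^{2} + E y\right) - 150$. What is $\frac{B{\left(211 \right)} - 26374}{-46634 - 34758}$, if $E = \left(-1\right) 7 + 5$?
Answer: $- \frac{17575}{81392} \approx -0.21593$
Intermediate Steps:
$E = -2$ ($E = -7 + 5 = -2$)
$B{\left(y \right)} = -150 + y^{2} - 2 y$ ($B{\left(y \right)} = \left(y^{2} - 2 y\right) - 150 = -150 + y^{2} - 2 y$)
$\frac{B{\left(211 \right)} - 26374}{-46634 - 34758} = \frac{\left(-150 + 211^{2} - 422\right) - 26374}{-46634 - 34758} = \frac{\left(-150 + 44521 - 422\right) - 26374}{-81392} = \left(43949 - 26374\right) \left(- \frac{1}{81392}\right) = 17575 \left(- \frac{1}{81392}\right) = - \frac{17575}{81392}$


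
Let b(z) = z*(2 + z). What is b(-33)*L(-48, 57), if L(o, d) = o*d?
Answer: -2798928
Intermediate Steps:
L(o, d) = d*o
b(-33)*L(-48, 57) = (-33*(2 - 33))*(57*(-48)) = -33*(-31)*(-2736) = 1023*(-2736) = -2798928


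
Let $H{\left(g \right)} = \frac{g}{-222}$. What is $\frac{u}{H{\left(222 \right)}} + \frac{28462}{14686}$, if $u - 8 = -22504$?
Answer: $\frac{23600337}{1049} \approx 22498.0$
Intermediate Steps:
$u = -22496$ ($u = 8 - 22504 = -22496$)
$H{\left(g \right)} = - \frac{g}{222}$
$\frac{u}{H{\left(222 \right)}} + \frac{28462}{14686} = - \frac{22496}{\left(- \frac{1}{222}\right) 222} + \frac{28462}{14686} = - \frac{22496}{-1} + 28462 \cdot \frac{1}{14686} = \left(-22496\right) \left(-1\right) + \frac{2033}{1049} = 22496 + \frac{2033}{1049} = \frac{23600337}{1049}$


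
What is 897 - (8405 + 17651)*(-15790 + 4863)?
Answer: 284714809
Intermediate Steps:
897 - (8405 + 17651)*(-15790 + 4863) = 897 - 26056*(-10927) = 897 - 1*(-284713912) = 897 + 284713912 = 284714809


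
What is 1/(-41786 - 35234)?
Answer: -1/77020 ≈ -1.2984e-5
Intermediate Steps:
1/(-41786 - 35234) = 1/(-77020) = -1/77020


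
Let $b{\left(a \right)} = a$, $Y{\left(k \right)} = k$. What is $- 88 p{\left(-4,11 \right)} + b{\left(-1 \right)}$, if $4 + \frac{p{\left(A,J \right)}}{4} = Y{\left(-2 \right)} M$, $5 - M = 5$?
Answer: $1407$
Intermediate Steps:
$M = 0$ ($M = 5 - 5 = 0$)
$p{\left(A,J \right)} = -16$ ($p{\left(A,J \right)} = -16 + 4 \left(\left(-2\right) 0\right) = -16 + 4 \cdot 0 = -16 + 0 = -16$)
$- 88 p{\left(-4,11 \right)} + b{\left(-1 \right)} = \left(-88\right) \left(-16\right) - 1 = 1408 - 1 = 1407$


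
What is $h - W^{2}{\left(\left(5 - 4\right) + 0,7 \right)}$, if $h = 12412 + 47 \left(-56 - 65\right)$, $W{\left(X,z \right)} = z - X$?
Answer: $6689$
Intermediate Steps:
$h = 6725$ ($h = 12412 + 47 \left(-121\right) = 12412 - 5687 = 6725$)
$h - W^{2}{\left(\left(5 - 4\right) + 0,7 \right)} = 6725 - \left(7 - \left(\left(5 - 4\right) + 0\right)\right)^{2} = 6725 - \left(7 - \left(1 + 0\right)\right)^{2} = 6725 - \left(7 - 1\right)^{2} = 6725 - 6^{2} = 6725 - 36 = 6689$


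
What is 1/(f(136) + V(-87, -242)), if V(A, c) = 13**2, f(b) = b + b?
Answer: 1/441 ≈ 0.0022676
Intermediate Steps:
f(b) = 2*b
V(A, c) = 169
1/(f(136) + V(-87, -242)) = 1/(2*136 + 169) = 1/(272 + 169) = 1/441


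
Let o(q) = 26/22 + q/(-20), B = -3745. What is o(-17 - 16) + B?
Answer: -823277/220 ≈ -3742.2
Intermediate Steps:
o(q) = 13/11 - q/20 (o(q) = 26*(1/22) + q*(-1/20) = 13/11 - q/20)
o(-17 - 16) + B = (13/11 - (-17 - 16)/20) - 3745 = (13/11 - 1/20*(-33)) - 3745 = (13/11 + 33/20) - 3745 = 623/220 - 3745 = -823277/220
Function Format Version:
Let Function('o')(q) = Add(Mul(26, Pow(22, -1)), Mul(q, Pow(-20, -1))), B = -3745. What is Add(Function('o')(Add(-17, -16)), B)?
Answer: Rational(-823277, 220) ≈ -3742.2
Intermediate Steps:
Function('o')(q) = Add(Rational(13, 11), Mul(Rational(-1, 20), q)) (Function('o')(q) = Add(Mul(26, Rational(1, 22)), Mul(q, Rational(-1, 20))) = Add(Rational(13, 11), Mul(Rational(-1, 20), q)))
Add(Function('o')(Add(-17, -16)), B) = Add(Add(Rational(13, 11), Mul(Rational(-1, 20), Add(-17, -16))), -3745) = Add(Add(Rational(13, 11), Mul(Rational(-1, 20), -33)), -3745) = Add(Add(Rational(13, 11), Rational(33, 20)), -3745) = Add(Rational(623, 220), -3745) = Rational(-823277, 220)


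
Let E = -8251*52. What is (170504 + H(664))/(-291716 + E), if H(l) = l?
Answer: -1783/7508 ≈ -0.23748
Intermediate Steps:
E = -429052
(170504 + H(664))/(-291716 + E) = (170504 + 664)/(-291716 - 429052) = 171168/(-720768) = 171168*(-1/720768) = -1783/7508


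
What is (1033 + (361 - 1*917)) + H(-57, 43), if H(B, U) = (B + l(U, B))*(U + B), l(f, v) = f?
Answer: 673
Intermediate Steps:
H(B, U) = (B + U)² (H(B, U) = (B + U)*(U + B) = (B + U)*(B + U) = (B + U)²)
(1033 + (361 - 1*917)) + H(-57, 43) = (1033 + (361 - 1*917)) + ((-57)² + 43² + 2*(-57)*43) = (1033 + (361 - 917)) + (3249 + 1849 - 4902) = (1033 - 556) + 196 = 477 + 196 = 673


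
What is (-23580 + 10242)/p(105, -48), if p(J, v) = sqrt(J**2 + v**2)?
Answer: -4446*sqrt(1481)/1481 ≈ -115.53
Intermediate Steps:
(-23580 + 10242)/p(105, -48) = (-23580 + 10242)/(sqrt(105**2 + (-48)**2)) = -13338/sqrt(11025 + 2304) = -13338*sqrt(1481)/4443 = -4446*sqrt(1481)/1481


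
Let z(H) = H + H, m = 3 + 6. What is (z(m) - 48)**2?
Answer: 900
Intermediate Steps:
m = 9
z(H) = 2*H
(z(m) - 48)**2 = (2*9 - 48)**2 = (18 - 48)**2 = (-30)**2 = 900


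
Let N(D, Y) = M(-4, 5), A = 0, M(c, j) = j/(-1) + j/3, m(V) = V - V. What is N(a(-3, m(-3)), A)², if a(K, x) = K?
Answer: 100/9 ≈ 11.111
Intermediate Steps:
m(V) = 0
M(c, j) = -2*j/3 (M(c, j) = j*(-1) + j*(⅓) = -j + j/3 = -2*j/3)
N(D, Y) = -10/3 (N(D, Y) = -⅔*5 = -10/3)
N(a(-3, m(-3)), A)² = (-10/3)² = 100/9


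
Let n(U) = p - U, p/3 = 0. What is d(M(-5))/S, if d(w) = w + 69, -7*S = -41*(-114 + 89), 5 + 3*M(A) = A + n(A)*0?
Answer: -1379/3075 ≈ -0.44846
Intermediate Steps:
p = 0 (p = 3*0 = 0)
n(U) = -U (n(U) = 0 - U = -U)
M(A) = -5/3 + A/3 (M(A) = -5/3 + (A - A*0)/3 = -5/3 + (A + 0)/3 = -5/3 + A/3)
S = -1025/7 (S = -(-41)*(-114 + 89)/7 = -(-41)*(-25)/7 = -⅐*1025 = -1025/7 ≈ -146.43)
d(w) = 69 + w
d(M(-5))/S = (69 + (-5/3 + (⅓)*(-5)))/(-1025/7) = (69 + (-5/3 - 5/3))*(-7/1025) = (69 - 10/3)*(-7/1025) = (197/3)*(-7/1025) = -1379/3075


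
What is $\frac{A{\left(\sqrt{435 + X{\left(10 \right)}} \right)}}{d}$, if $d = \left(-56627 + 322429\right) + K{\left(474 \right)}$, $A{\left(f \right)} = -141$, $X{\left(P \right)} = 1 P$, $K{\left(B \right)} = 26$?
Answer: $- \frac{141}{265828} \approx -0.00053042$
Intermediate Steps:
$X{\left(P \right)} = P$
$d = 265828$ ($d = \left(-56627 + 322429\right) + 26 = 265802 + 26 = 265828$)
$\frac{A{\left(\sqrt{435 + X{\left(10 \right)}} \right)}}{d} = - \frac{141}{265828}$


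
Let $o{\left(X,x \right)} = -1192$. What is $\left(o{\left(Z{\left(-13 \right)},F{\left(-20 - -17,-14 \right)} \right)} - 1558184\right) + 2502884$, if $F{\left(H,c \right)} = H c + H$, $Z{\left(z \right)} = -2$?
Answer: $943508$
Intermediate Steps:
$F{\left(H,c \right)} = H + H c$
$\left(o{\left(Z{\left(-13 \right)},F{\left(-20 - -17,-14 \right)} \right)} - 1558184\right) + 2502884 = \left(-1192 - 1558184\right) + 2502884 = -1559376 + 2502884 = 943508$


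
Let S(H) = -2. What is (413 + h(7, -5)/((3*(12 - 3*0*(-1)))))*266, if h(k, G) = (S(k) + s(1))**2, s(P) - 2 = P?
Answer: 1977577/18 ≈ 1.0987e+5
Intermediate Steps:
s(P) = 2 + P
h(k, G) = 1 (h(k, G) = (-2 + (2 + 1))**2 = (-2 + 3)**2 = 1**2 = 1)
(413 + h(7, -5)/((3*(12 - 3*0*(-1)))))*266 = (413 + 1/(3*(12 - 3*0*(-1))))*266 = (413 + 1/(3*(12 + 0*(-1))))*266 = (413 + 1/(3*(12 + 0)))*266 = (413 + 1/(3*12))*266 = (413 + 1/36)*266 = (14869/36)*266 = 1977577/18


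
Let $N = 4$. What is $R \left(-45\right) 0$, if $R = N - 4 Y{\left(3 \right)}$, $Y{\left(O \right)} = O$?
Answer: $0$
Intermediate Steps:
$R = -8$ ($R = 4 - 12 = -8$)
$R \left(-45\right) 0 = \left(-8\right) \left(-45\right) 0 = 360 \cdot 0 = 0$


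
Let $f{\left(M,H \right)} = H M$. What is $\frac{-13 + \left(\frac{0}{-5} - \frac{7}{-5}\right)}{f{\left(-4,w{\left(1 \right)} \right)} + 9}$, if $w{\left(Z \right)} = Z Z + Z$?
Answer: $- \frac{58}{5} \approx -11.6$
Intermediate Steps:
$w{\left(Z \right)} = Z + Z^{2}$ ($w{\left(Z \right)} = Z^{2} + Z = Z + Z^{2}$)
$\frac{-13 + \left(\frac{0}{-5} - \frac{7}{-5}\right)}{f{\left(-4,w{\left(1 \right)} \right)} + 9} = \frac{-13 + \left(\frac{0}{-5} - \frac{7}{-5}\right)}{1 \left(1 + 1\right) \left(-4\right) + 9} = \frac{-13 + \left(0 \left(- \frac{1}{5}\right) - - \frac{7}{5}\right)}{1 \cdot 2 \left(-4\right) + 9} = \frac{-13 + \left(0 + \frac{7}{5}\right)}{2 \left(-4\right) + 9} = \frac{-13 + \frac{7}{5}}{-8 + 9} = 1^{-1} \left(- \frac{58}{5}\right) = 1 \left(- \frac{58}{5}\right) = - \frac{58}{5}$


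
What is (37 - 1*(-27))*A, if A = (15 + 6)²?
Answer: 28224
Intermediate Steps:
A = 441 (A = 21² = 441)
(37 - 1*(-27))*A = (37 - 1*(-27))*441 = (37 + 27)*441 = 64*441 = 28224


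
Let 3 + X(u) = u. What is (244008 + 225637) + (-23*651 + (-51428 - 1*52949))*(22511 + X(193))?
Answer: -2708894705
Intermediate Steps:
X(u) = -3 + u
(244008 + 225637) + (-23*651 + (-51428 - 1*52949))*(22511 + X(193)) = (244008 + 225637) + (-23*651 + (-51428 - 1*52949))*(22511 + (-3 + 193)) = 469645 + (-14973 + (-51428 - 52949))*(22511 + 190) = 469645 + (-14973 - 104377)*22701 = 469645 - 119350*22701 = 469645 - 2709364350 = -2708894705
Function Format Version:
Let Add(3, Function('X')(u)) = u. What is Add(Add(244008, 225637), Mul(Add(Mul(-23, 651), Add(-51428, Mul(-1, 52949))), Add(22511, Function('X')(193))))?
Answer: -2708894705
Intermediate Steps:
Function('X')(u) = Add(-3, u)
Add(Add(244008, 225637), Mul(Add(Mul(-23, 651), Add(-51428, Mul(-1, 52949))), Add(22511, Function('X')(193)))) = Add(Add(244008, 225637), Mul(Add(Mul(-23, 651), Add(-51428, Mul(-1, 52949))), Add(22511, Add(-3, 193)))) = Add(469645, Mul(Add(-14973, Add(-51428, -52949)), Add(22511, 190))) = Add(469645, Mul(Add(-14973, -104377), 22701)) = Add(469645, Mul(-119350, 22701)) = Add(469645, -2709364350) = -2708894705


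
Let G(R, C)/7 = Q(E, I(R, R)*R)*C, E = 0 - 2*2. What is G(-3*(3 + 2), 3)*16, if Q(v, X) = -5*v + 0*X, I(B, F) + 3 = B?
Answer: 6720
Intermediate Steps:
I(B, F) = -3 + B
E = -4 (E = 0 - 1*4 = 0 - 4 = -4)
Q(v, X) = -5*v (Q(v, X) = -5*v + 0 = -5*v)
G(R, C) = 140*C (G(R, C) = 7*((-5*(-4))*C) = 7*(20*C) = 140*C)
G(-3*(3 + 2), 3)*16 = (140*3)*16 = 420*16 = 6720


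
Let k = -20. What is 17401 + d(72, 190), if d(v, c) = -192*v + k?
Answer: 3557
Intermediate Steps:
d(v, c) = -20 - 192*v (d(v, c) = -192*v - 20 = -20 - 192*v)
17401 + d(72, 190) = 17401 + (-20 - 192*72) = 17401 + (-20 - 13824) = 17401 - 13844 = 3557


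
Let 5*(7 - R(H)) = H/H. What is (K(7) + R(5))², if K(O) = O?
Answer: 4761/25 ≈ 190.44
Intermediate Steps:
R(H) = 34/5 (R(H) = 7 - H/(5*H) = 7 - ⅕*1 = 7 - ⅕ = 34/5)
(K(7) + R(5))² = (7 + 34/5)² = (69/5)² = 4761/25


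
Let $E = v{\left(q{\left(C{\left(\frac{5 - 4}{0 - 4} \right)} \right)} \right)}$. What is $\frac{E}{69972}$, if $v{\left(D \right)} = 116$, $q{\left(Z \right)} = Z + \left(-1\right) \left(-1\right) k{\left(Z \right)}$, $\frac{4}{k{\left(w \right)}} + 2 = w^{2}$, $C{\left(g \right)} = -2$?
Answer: $\frac{29}{17493} \approx 0.0016578$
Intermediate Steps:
$k{\left(w \right)} = \frac{4}{-2 + w^{2}}$
$q{\left(Z \right)} = Z + \frac{4}{-2 + Z^{2}}$ ($q{\left(Z \right)} = Z + \left(-1\right) \left(-1\right) \frac{4}{-2 + Z^{2}} = Z + 1 \frac{4}{-2 + Z^{2}} = Z + \frac{4}{-2 + Z^{2}}$)
$E = 116$
$\frac{E}{69972} = \frac{116}{69972} = 116 \cdot \frac{1}{69972} = \frac{29}{17493}$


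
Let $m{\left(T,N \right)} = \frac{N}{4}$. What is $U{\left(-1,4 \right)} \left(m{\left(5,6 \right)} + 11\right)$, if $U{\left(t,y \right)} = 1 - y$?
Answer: $- \frac{75}{2} \approx -37.5$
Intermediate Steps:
$m{\left(T,N \right)} = \frac{N}{4}$ ($m{\left(T,N \right)} = N \frac{1}{4} = \frac{N}{4}$)
$U{\left(-1,4 \right)} \left(m{\left(5,6 \right)} + 11\right) = \left(1 - 4\right) \left(\frac{1}{4} \cdot 6 + 11\right) = \left(1 - 4\right) \left(\frac{3}{2} + 11\right) = \left(-3\right) \frac{25}{2} = - \frac{75}{2}$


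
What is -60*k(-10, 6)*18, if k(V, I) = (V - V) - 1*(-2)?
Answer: -2160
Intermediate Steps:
k(V, I) = 2 (k(V, I) = 0 + 2 = 2)
-60*k(-10, 6)*18 = -60*2*18 = -120*18 = -2160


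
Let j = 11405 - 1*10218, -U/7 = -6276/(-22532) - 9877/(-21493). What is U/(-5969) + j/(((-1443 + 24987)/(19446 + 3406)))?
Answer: 4900649451713125907/4253619385593846 ≈ 1152.1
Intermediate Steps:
U = -625517606/121070069 (U = -7*(-6276/(-22532) - 9877/(-21493)) = -7*(-6276*(-1/22532) - 9877*(-1/21493)) = -7*(1569/5633 + 9877/21493) = -7*89359658/121070069 = -625517606/121070069 ≈ -5.1666)
j = 1187 (j = 11405 - 10218 = 1187)
U/(-5969) + j/(((-1443 + 24987)/(19446 + 3406))) = -625517606/121070069/(-5969) + 1187/(((-1443 + 24987)/(19446 + 3406))) = -625517606/121070069*(-1/5969) + 1187/((23544/22852)) = 625517606/722667241861 + 1187/((23544*(1/22852))) = 625517606/722667241861 + 1187/(5886/5713) = 625517606/722667241861 + 1187*(5713/5886) = 625517606/722667241861 + 6781331/5886 = 4900649451713125907/4253619385593846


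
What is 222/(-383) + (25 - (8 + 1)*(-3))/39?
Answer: 866/1149 ≈ 0.75370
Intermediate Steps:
222/(-383) + (25 - (8 + 1)*(-3))/39 = 222*(-1/383) + (25 - 9*(-3))*(1/39) = -222/383 + (25 - 1*(-27))*(1/39) = -222/383 + (25 + 27)*(1/39) = -222/383 + 52*(1/39) = -222/383 + 4/3 = 866/1149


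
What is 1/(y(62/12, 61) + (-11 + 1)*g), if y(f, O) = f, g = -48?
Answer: 6/2911 ≈ 0.0020611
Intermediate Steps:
1/(y(62/12, 61) + (-11 + 1)*g) = 1/(62/12 + (-11 + 1)*(-48)) = 1/(62*(1/12) - 10*(-48)) = 1/(31/6 + 480) = 1/(2911/6) = 6/2911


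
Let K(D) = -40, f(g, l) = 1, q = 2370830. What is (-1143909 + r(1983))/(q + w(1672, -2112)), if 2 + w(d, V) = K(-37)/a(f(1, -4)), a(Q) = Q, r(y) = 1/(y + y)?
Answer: -4536743093/9402545208 ≈ -0.48250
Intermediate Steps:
r(y) = 1/(2*y)
w(d, V) = -42 (w(d, V) = -2 - 40/1 = -2 - 40*1 = -2 - 40 = -42)
(-1143909 + r(1983))/(q + w(1672, -2112)) = (-1143909 + (½)/1983)/(2370830 - 42) = (-1143909 + (½)*(1/1983))/2370788 = (-1143909 + 1/3966)*(1/2370788) = -4536743093/3966*1/2370788 = -4536743093/9402545208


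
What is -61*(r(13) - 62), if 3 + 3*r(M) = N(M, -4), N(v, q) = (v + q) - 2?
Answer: 11102/3 ≈ 3700.7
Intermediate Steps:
N(v, q) = -2 + q + v (N(v, q) = (q + v) - 2 = -2 + q + v)
r(M) = -3 + M/3 (r(M) = -1 + (-2 - 4 + M)/3 = -1 + (-6 + M)/3 = -1 + (-2 + M/3) = -3 + M/3)
-61*(r(13) - 62) = -61*((-3 + (1/3)*13) - 62) = -61*((-3 + 13/3) - 62) = -61*(4/3 - 62) = -61*(-182/3) = 11102/3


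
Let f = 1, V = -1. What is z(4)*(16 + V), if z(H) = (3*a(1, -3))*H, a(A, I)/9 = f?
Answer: 1620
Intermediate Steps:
a(A, I) = 9 (a(A, I) = 9*1 = 9)
z(H) = 27*H (z(H) = (3*9)*H = 27*H)
z(4)*(16 + V) = (27*4)*(16 - 1) = 108*15 = 1620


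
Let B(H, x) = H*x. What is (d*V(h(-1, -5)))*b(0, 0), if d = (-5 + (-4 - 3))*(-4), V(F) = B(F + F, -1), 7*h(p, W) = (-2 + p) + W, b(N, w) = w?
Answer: 0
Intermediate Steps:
h(p, W) = -2/7 + W/7 + p/7 (h(p, W) = ((-2 + p) + W)/7 = (-2 + W + p)/7 = -2/7 + W/7 + p/7)
V(F) = -2*F (V(F) = (F + F)*(-1) = (2*F)*(-1) = -2*F)
d = 48 (d = (-5 - 7)*(-4) = -12*(-4) = 48)
(d*V(h(-1, -5)))*b(0, 0) = (48*(-2*(-2/7 + (1/7)*(-5) + (1/7)*(-1))))*0 = (48*(-2*(-2/7 - 5/7 - 1/7)))*0 = (48*(-2*(-8/7)))*0 = (48*(16/7))*0 = (768/7)*0 = 0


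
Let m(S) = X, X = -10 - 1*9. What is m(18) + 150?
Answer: 131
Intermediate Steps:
X = -19 (X = -10 - 9 = -19)
m(S) = -19
m(18) + 150 = -19 + 150 = 131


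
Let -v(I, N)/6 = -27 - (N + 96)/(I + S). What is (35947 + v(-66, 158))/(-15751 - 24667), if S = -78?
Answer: -61883/69288 ≈ -0.89313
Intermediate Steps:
v(I, N) = 162 + 6*(96 + N)/(-78 + I) (v(I, N) = -6*(-27 - (N + 96)/(I - 78)) = -6*(-27 - (96 + N)/(-78 + I)) = 162 + 6*(96 + N)/(-78 + I))
(35947 + v(-66, 158))/(-15751 - 24667) = (35947 + 6*(-2010 + 158 + 27*(-66))/(-78 - 66))/(-15751 - 24667) = (35947 + 6*(-2010 + 158 - 1782)/(-144))/(-40418) = (35947 + 6*(-1/144)*(-3634))*(-1/40418) = (35947 + 1817/12)*(-1/40418) = (433181/12)*(-1/40418) = -61883/69288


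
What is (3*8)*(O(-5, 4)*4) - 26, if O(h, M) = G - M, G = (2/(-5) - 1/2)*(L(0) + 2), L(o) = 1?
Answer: -3346/5 ≈ -669.20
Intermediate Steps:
G = -27/10 (G = (2/(-5) - 1/2)*(1 + 2) = (2*(-⅕) - 1*½)*3 = (-⅖ - ½)*3 = -9/10*3 = -27/10 ≈ -2.7000)
O(h, M) = -27/10 - M
(3*8)*(O(-5, 4)*4) - 26 = (3*8)*((-27/10 - 1*4)*4) - 26 = 24*((-27/10 - 4)*4) - 26 = 24*(-67/10*4) - 26 = 24*(-134/5) - 26 = -3216/5 - 26 = -3346/5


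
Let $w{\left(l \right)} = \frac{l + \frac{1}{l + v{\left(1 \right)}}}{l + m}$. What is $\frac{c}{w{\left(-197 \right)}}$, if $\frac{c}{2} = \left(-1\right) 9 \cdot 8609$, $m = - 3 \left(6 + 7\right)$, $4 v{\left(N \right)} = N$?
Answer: $- \frac{3197933576}{17227} \approx -1.8564 \cdot 10^{5}$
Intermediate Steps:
$v{\left(N \right)} = \frac{N}{4}$
$m = -39$ ($m = \left(-3\right) 13 = -39$)
$c = -154962$ ($c = 2 \left(-1\right) 9 \cdot 8609 = 2 \left(\left(-9\right) 8609\right) = 2 \left(-77481\right) = -154962$)
$w{\left(l \right)} = \frac{l + \frac{1}{\frac{1}{4} + l}}{-39 + l}$ ($w{\left(l \right)} = \frac{l + \frac{1}{l + \frac{1}{4} \cdot 1}}{l - 39} = \frac{l + \frac{1}{l + \frac{1}{4}}}{-39 + l} = \frac{l + \frac{1}{\frac{1}{4} + l}}{-39 + l}$)
$\frac{c}{w{\left(-197 \right)}} = - \frac{154962}{\frac{1}{-39 - -30535 + 4 \left(-197\right)^{2}} \left(4 - 197 + 4 \left(-197\right)^{2}\right)} = - \frac{154962}{\frac{1}{-39 + 30535 + 4 \cdot 38809} \left(4 - 197 + 4 \cdot 38809\right)} = - \frac{154962}{\frac{1}{-39 + 30535 + 155236} \left(4 - 197 + 155236\right)} = - \frac{154962}{\frac{1}{185732} \cdot 155043} = - \frac{154962}{\frac{155043}{185732}} = \left(-154962\right) \frac{185732}{155043} = - \frac{3197933576}{17227}$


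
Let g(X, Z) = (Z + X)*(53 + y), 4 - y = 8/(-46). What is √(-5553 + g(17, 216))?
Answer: 2*√1027387/23 ≈ 88.139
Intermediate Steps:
y = 96/23 (y = 4 - 8/(-46) = 4 - 8*(-1)/46 = 4 - 1*(-4/23) = 4 + 4/23 = 96/23 ≈ 4.1739)
g(X, Z) = 1315*X/23 + 1315*Z/23 (g(X, Z) = (Z + X)*(53 + 96/23) = (X + Z)*(1315/23) = 1315*X/23 + 1315*Z/23)
√(-5553 + g(17, 216)) = √(-5553 + ((1315/23)*17 + (1315/23)*216)) = √(-5553 + (22355/23 + 284040/23)) = √(-5553 + 306395/23) = √(178676/23) = 2*√1027387/23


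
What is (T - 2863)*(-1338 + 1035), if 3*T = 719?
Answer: 794870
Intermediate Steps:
T = 719/3 (T = (⅓)*719 = 719/3 ≈ 239.67)
(T - 2863)*(-1338 + 1035) = (719/3 - 2863)*(-1338 + 1035) = -7870/3*(-303) = 794870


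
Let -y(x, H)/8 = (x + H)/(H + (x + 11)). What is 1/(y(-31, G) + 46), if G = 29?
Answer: 9/430 ≈ 0.020930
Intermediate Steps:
y(x, H) = -8*(H + x)/(11 + H + x) (y(x, H) = -8*(x + H)/(H + (x + 11)) = -8*(H + x)/(H + (11 + x)) = -8*(H + x)/(11 + H + x))
1/(y(-31, G) + 46) = 1/(8*(-1*29 - 1*(-31))/(11 + 29 - 31) + 46) = 1/(8*(-29 + 31)/9 + 46) = 1/(8*(⅑)*2 + 46) = 1/(16/9 + 46) = 1/(430/9) = 9/430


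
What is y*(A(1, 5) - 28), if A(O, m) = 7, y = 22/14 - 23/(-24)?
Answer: -425/8 ≈ -53.125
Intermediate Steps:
y = 425/168 (y = 22*(1/14) - 23*(-1/24) = 11/7 + 23/24 = 425/168 ≈ 2.5298)
y*(A(1, 5) - 28) = 425*(7 - 28)/168 = (425/168)*(-21) = -425/8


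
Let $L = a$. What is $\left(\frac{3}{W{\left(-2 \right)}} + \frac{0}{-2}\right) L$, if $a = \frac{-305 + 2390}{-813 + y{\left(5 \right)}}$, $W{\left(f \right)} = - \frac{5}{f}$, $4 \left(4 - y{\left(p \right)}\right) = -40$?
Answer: $- \frac{2502}{799} \approx -3.1314$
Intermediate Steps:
$y{\left(p \right)} = 14$ ($y{\left(p \right)} = 4 - -10 = 4 + 10 = 14$)
$a = - \frac{2085}{799}$ ($a = \frac{-305 + 2390}{-813 + 14} = \frac{2085}{-799} = 2085 \left(- \frac{1}{799}\right) = - \frac{2085}{799} \approx -2.6095$)
$L = - \frac{2085}{799} \approx -2.6095$
$\left(\frac{3}{W{\left(-2 \right)}} + \frac{0}{-2}\right) L = \left(\frac{3}{\left(-5\right) \frac{1}{-2}} + \frac{0}{-2}\right) \left(- \frac{2085}{799}\right) = \left(\frac{3}{\left(-5\right) \left(- \frac{1}{2}\right)} + 0 \left(- \frac{1}{2}\right)\right) \left(- \frac{2085}{799}\right) = \left(\frac{3}{\frac{5}{2}} + 0\right) \left(- \frac{2085}{799}\right) = \left(3 \cdot \frac{2}{5} + 0\right) \left(- \frac{2085}{799}\right) = \left(\frac{6}{5} + 0\right) \left(- \frac{2085}{799}\right) = \frac{6}{5} \left(- \frac{2085}{799}\right) = - \frac{2502}{799}$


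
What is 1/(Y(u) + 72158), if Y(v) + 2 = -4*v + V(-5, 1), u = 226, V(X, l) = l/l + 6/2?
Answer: 1/71256 ≈ 1.4034e-5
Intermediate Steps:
V(X, l) = 4 (V(X, l) = 1 + 6*(1/2) = 1 + 3 = 4)
Y(v) = 2 - 4*v (Y(v) = -2 + (-4*v + 4) = -2 + (4 - 4*v) = 2 - 4*v)
1/(Y(u) + 72158) = 1/((2 - 4*226) + 72158) = 1/((2 - 904) + 72158) = 1/(-902 + 72158) = 1/71256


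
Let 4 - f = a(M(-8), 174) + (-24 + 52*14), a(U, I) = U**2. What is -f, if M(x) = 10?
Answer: 800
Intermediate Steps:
f = -800 (f = 4 - (10**2 + (-24 + 52*14)) = 4 - (100 + (-24 + 728)) = 4 - (100 + 704) = 4 - 1*804 = 4 - 804 = -800)
-f = -1*(-800) = 800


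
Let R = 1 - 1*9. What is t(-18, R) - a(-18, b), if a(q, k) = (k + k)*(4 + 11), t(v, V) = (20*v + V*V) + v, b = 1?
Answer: -344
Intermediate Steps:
R = -8 (R = 1 - 9 = -8)
t(v, V) = V**2 + 21*v (t(v, V) = (20*v + V**2) + v = (V**2 + 20*v) + v = V**2 + 21*v)
a(q, k) = 30*k (a(q, k) = (2*k)*15 = 30*k)
t(-18, R) - a(-18, b) = ((-8)**2 + 21*(-18)) - 30 = (64 - 378) - 1*30 = -314 - 30 = -344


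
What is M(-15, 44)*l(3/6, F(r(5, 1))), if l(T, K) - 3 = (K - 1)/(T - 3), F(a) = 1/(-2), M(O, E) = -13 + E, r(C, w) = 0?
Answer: 558/5 ≈ 111.60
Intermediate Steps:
F(a) = -½
l(T, K) = 3 + (-1 + K)/(-3 + T) (l(T, K) = 3 + (K - 1)/(T - 3) = 3 + (-1 + K)/(-3 + T))
M(-15, 44)*l(3/6, F(r(5, 1))) = (-13 + 44)*((-10 - ½ + 3*(3/6))/(-3 + 3/6)) = 31*((-10 - ½ + 3*(3*(⅙)))/(-3 + 3*(⅙))) = 31*((-10 - ½ + 3*(½))/(-3 + ½)) = 31*((-10 - ½ + 3/2)/(-5/2)) = 31*(-⅖*(-9)) = 31*(18/5) = 558/5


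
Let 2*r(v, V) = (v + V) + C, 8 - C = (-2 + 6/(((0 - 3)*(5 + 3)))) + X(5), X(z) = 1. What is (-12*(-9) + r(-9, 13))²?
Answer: 840889/64 ≈ 13139.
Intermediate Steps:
C = 37/4 (C = 8 - ((-2 + 6/(((0 - 3)*(5 + 3)))) + 1) = 8 - ((-2 + 6/((-3*8))) + 1) = 8 - ((-2 + 6/(-24)) + 1) = 8 - ((-2 + 6*(-1/24)) + 1) = 8 - ((-2 - ¼) + 1) = 8 - (-9/4 + 1) = 8 - 1*(-5/4) = 8 + 5/4 = 37/4 ≈ 9.2500)
r(v, V) = 37/8 + V/2 + v/2 (r(v, V) = ((v + V) + 37/4)/2 = ((V + v) + 37/4)/2 = (37/4 + V + v)/2 = 37/8 + V/2 + v/2)
(-12*(-9) + r(-9, 13))² = (-12*(-9) + (37/8 + (½)*13 + (½)*(-9)))² = (108 + (37/8 + 13/2 - 9/2))² = (108 + 53/8)² = (917/8)² = 840889/64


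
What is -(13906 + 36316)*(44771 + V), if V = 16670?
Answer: -3085689902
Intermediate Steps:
-(13906 + 36316)*(44771 + V) = -(13906 + 36316)*(44771 + 16670) = -50222*61441 = -1*3085689902 = -3085689902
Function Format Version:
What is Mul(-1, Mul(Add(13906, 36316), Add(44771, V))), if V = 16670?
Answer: -3085689902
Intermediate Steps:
Mul(-1, Mul(Add(13906, 36316), Add(44771, V))) = Mul(-1, Mul(Add(13906, 36316), Add(44771, 16670))) = Mul(-1, Mul(50222, 61441)) = Mul(-1, 3085689902) = -3085689902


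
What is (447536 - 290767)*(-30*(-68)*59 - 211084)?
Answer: -14222710756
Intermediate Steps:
(447536 - 290767)*(-30*(-68)*59 - 211084) = 156769*(2040*59 - 211084) = 156769*(120360 - 211084) = 156769*(-90724) = -14222710756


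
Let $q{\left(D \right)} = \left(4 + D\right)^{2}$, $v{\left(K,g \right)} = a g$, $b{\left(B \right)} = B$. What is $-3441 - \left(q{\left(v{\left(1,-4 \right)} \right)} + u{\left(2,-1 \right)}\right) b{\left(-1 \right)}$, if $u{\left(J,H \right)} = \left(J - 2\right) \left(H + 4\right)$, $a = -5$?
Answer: $-2865$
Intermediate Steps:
$u{\left(J,H \right)} = \left(-2 + J\right) \left(4 + H\right)$
$v{\left(K,g \right)} = - 5 g$
$-3441 - \left(q{\left(v{\left(1,-4 \right)} \right)} + u{\left(2,-1 \right)}\right) b{\left(-1 \right)} = -3441 - \left(\left(4 - -20\right)^{2} - 0\right) \left(-1\right) = -3441 - \left(\left(4 + 20\right)^{2} + \left(-8 + 2 + 8 - 2\right)\right) \left(-1\right) = -3441 - \left(24^{2} + 0\right) \left(-1\right) = -3441 - \left(576 + 0\right) \left(-1\right) = -3441 - 576 \left(-1\right) = -3441 - -576 = -3441 + 576 = -2865$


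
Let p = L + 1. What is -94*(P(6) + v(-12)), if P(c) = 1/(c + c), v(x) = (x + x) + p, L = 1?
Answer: 12361/6 ≈ 2060.2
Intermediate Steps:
p = 2 (p = 1 + 1 = 2)
v(x) = 2 + 2*x (v(x) = (x + x) + 2 = 2*x + 2 = 2 + 2*x)
P(c) = 1/(2*c)
-94*(P(6) + v(-12)) = -94*((½)/6 + (2 + 2*(-12))) = -94*((½)*(⅙) + (2 - 24)) = -94*(1/12 - 22) = -94*(-263/12) = 12361/6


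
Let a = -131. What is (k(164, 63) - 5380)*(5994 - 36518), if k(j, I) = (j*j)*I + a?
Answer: -51553112988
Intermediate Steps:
k(j, I) = -131 + I*j² (k(j, I) = (j*j)*I - 131 = j²*I - 131 = I*j² - 131 = -131 + I*j²)
(k(164, 63) - 5380)*(5994 - 36518) = ((-131 + 63*164²) - 5380)*(5994 - 36518) = ((-131 + 63*26896) - 5380)*(-30524) = ((-131 + 1694448) - 5380)*(-30524) = (1694317 - 5380)*(-30524) = 1688937*(-30524) = -51553112988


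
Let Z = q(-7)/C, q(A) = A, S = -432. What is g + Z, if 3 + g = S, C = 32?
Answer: -13927/32 ≈ -435.22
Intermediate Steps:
g = -435 (g = -3 - 432 = -435)
Z = -7/32 ≈ -0.21875
g + Z = -435 - 7/32 = -13927/32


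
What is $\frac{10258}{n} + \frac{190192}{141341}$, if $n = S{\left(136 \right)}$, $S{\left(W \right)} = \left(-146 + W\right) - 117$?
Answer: $- \frac{1425721594}{17950307} \approx -79.426$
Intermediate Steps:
$S{\left(W \right)} = -263 + W$
$n = -127$ ($n = -263 + 136 = -127$)
$\frac{10258}{n} + \frac{190192}{141341} = \frac{10258}{-127} + \frac{190192}{141341} = 10258 \left(- \frac{1}{127}\right) + 190192 \cdot \frac{1}{141341} = - \frac{10258}{127} + \frac{190192}{141341} = - \frac{1425721594}{17950307}$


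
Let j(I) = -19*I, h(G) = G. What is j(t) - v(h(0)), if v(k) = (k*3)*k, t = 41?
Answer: -779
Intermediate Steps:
v(k) = 3*k**2 (v(k) = (3*k)*k = 3*k**2)
j(t) - v(h(0)) = -19*41 - 3*0**2 = -779 - 3*0 = -779 - 1*0 = -779 + 0 = -779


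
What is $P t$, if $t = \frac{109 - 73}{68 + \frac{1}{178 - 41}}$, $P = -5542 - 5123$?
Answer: $- \frac{52599780}{9317} \approx -5645.6$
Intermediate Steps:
$P = -10665$
$t = \frac{4932}{9317}$ ($t = \frac{36}{68 + \frac{1}{137}} = \frac{36}{\frac{9317}{137}} = 36 \cdot \frac{137}{9317} = \frac{4932}{9317} \approx 0.52936$)
$P t = \left(-10665\right) \frac{4932}{9317} = - \frac{52599780}{9317}$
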